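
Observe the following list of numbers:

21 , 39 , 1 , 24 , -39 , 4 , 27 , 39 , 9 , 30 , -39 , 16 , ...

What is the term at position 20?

Taking every 3rd term gives 3 separate tracks.
Subsequence A: 21, 24, 27, 30 (adding 3 each time).
Subsequence B: 39, -39, 39, -39 (the oscillation 39·(−1)^(n+1)).
Subsequence C: 1, 4, 9, 16 (the squares 1², 2², 3², …).
The 20th slot belongs to subsequence B; its 7th term is 39.

39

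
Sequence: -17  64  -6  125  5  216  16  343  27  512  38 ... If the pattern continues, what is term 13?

49

Odd-indexed and even-indexed terms follow separate rules.
Track A is -17, -6, 5, 16, 27, 38, which is linear: a_n = -28 + 11·n.
Track B is 64, 125, 216, 343, 512, which is consecutive cubes n³ from n = 4.
Term 13 comes from track A (its 7th entry): 49.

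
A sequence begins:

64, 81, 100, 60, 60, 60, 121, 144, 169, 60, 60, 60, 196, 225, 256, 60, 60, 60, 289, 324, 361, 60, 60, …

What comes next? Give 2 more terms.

60, 400

The slot pattern repeats as AAABBB (period 6), so there are 2 interleaved tracks.
Stream A: 64, 81, 100, 121, 144, 169, 196, 225, 256, 289, 324, 361 — consecutive squares n² from n = 8.
Stream B: 60, 60, 60, 60, 60, 60, 60, 60, 60, 60, 60 — constant 60.
Position 24 → stream B, term 12 = 60.
Position 25 falls in stream A as its term 13, giving 400.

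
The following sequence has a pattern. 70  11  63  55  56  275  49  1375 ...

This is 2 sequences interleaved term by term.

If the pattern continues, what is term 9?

42

The terms cycle through 2 interleaved subsequences.
Track A: 70, 63, 56, 49. Arithmetic, step −7.
Track B: 11, 55, 275, 1375. Geometric with ratio 5.
The 9th slot belongs to track A; its 5th term is 42.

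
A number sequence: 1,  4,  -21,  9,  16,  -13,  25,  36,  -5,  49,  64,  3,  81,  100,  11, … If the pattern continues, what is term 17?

144

Positions follow the repeating pattern AAB; grouping by letter gives 2 tracks.
Track A: 1, 4, 9, 16, 25, 36, 49, 64, 81, 100 — perfect squares starting at 1².
Track B: -21, -13, -5, 3, 11 — adding 8 each time.
Position 17 → track A, term 12 = 144.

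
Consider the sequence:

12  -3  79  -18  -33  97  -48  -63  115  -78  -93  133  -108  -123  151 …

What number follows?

Positions follow the repeating pattern AAB; grouping by letter gives 2 tracks.
Track A = 12, -3, -18, -33, -48, -63, -78, -93, -108, -123: arithmetic, step −15.
Track B = 79, 97, 115, 133, 151: adding 18 each time.
Term 16 comes from track A (its 11th entry): -138.

-138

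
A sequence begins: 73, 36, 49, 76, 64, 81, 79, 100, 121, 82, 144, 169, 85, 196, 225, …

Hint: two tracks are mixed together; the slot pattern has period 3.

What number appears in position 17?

Reading positions in blocks of 3 reveals the pattern ABB — 2 tracks woven together.
Subsequence A = 73, 76, 79, 82, 85: adding 3 each time.
Subsequence B = 36, 49, 64, 81, 100, 121, 144, 169, 196, 225: the squares 6², 7², 8², ….
Position 17 → subsequence B, term 11 = 256.

256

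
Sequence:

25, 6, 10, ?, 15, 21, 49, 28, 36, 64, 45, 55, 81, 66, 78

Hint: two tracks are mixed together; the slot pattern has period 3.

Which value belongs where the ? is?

36

The slot pattern repeats as ABB (period 3), so there are 2 interleaved tracks.
Subsequence A: 25, ?, 49, 64, 81. The squares 5², 6², 7², ….
Subsequence B: 6, 10, 15, 21, 28, 36, 45, 55, 66, 78. The triangular numbers T_3, T_4, ….
So the missing entry in subsequence A is 36.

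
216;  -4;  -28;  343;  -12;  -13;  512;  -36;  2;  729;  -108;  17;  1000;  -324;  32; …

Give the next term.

Split by position mod 3: positions 1, 4, 7, … form one track, and each other residue class forms its own.
Subsequence A: 216, 343, 512, 729, 1000 (the cubes 6³, 7³, 8³, …).
Subsequence B: -4, -12, -36, -108, -324 (geometric with ratio 3).
Subsequence C: -28, -13, 2, 17, 32 (adding 15 each time).
Position 16 → subsequence A, term 6 = 1331.

1331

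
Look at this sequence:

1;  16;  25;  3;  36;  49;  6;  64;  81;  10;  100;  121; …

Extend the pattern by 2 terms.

Reading positions in blocks of 3 reveals the pattern ABB — 2 tracks woven together.
Subsequence A is 1, 3, 6, 10, which is triangular numbers starting at T_1.
Subsequence B is 16, 25, 36, 49, 64, 81, 100, 121, which is consecutive squares n² from n = 4.
Term 13 comes from subsequence A (its 5th entry): 15.
Position 14 falls in subsequence B as its term 9, giving 144.

15, 144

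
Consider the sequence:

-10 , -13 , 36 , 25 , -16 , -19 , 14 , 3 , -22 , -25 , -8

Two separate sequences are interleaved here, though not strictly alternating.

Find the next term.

-19

Positions follow the repeating pattern AABB; grouping by letter gives 2 tracks.
Subsequence A: -10, -13, -16, -19, -22, -25. Subtracting 3 each time.
Subsequence B: 36, 25, 14, 3, -8. Linear: a_n = 47 − 11·n.
Position 12 → subsequence B, term 6 = -19.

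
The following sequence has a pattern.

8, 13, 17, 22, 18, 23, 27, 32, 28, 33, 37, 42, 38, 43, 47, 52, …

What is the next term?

48

The slot pattern repeats as AABB (period 4), so there are 2 interleaved tracks.
Stream A = 8, 13, 18, 23, 28, 33, 38, 43: arithmetic with common difference +5.
Stream B = 17, 22, 27, 32, 37, 42, 47, 52: linear: a_n = 12 + 5·n.
The 17th slot belongs to stream A; its 9th term is 48.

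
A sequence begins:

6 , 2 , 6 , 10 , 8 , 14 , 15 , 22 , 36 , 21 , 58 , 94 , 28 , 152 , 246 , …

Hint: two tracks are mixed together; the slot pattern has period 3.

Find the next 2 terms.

The slot pattern repeats as ABB (period 3), so there are 2 interleaved tracks.
Track A = 6, 10, 15, 21, 28: the triangular numbers T_3, T_4, ….
Track B = 2, 6, 8, 14, 22, 36, 58, 94, 152, 246: a Fibonacci-like recurrence a_n = a_{n-1} + a_{n-2}.
Position 16 → track A, term 6 = 36.
The 17th slot belongs to track B; its 11th term is 398.

36, 398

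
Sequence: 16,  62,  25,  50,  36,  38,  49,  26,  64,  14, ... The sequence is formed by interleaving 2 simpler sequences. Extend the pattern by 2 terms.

Taking every 2nd term gives 2 separate tracks.
Track A = 16, 25, 36, 49, 64: consecutive squares n² from n = 4.
Track B = 62, 50, 38, 26, 14: arithmetic with common difference −12.
Position 11 falls in track A as its term 6, giving 81.
Position 12 → track B, term 6 = 2.

81, 2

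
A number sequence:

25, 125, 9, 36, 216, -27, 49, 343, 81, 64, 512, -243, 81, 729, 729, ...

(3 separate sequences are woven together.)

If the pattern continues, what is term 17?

The terms cycle through 3 interleaved subsequences.
Subsequence A: 25, 36, 49, 64, 81. Consecutive squares n² from n = 5.
Subsequence B: 125, 216, 343, 512, 729. The cubes 5³, 6³, 7³, ….
Subsequence C: 9, -27, 81, -243, 729. Multiplying by -3 each time.
Term 17 comes from subsequence B (its 6th entry): 1000.

1000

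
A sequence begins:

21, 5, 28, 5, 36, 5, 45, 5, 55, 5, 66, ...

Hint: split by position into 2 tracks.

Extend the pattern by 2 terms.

5, 78

Positions 1, 3, 5, … form one subsequence and positions 2, 4, 6, … form another.
Stream A: 21, 28, 36, 45, 55, 66. Triangular numbers n(n+1)/2 for n = 6, 7, ….
Stream B: 5, 5, 5, 5, 5. Always 5.
Position 12 falls in stream B as its term 6, giving 5.
Position 13 → stream A, term 7 = 78.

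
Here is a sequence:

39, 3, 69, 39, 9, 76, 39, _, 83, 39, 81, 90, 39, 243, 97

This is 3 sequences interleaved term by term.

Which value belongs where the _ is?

27

Taking every 3rd term gives 3 separate tracks.
Subsequence A is 39, 39, 39, 39, 39, which is constant 39.
Subsequence B is 3, 9, ?, 81, 243, which is successive powers of 3.
Subsequence C is 69, 76, 83, 90, 97, which is arithmetic with common difference +7.
Filling subsequence B at index 3 by its rule yields 27.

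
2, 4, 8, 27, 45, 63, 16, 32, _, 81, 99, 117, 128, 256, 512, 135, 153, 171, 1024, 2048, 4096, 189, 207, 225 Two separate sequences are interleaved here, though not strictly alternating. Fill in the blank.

The slot pattern repeats as AAABBB (period 6), so there are 2 interleaved tracks.
Stream A: 2, 4, 8, 16, 32, ?, 128, 256, 512, 1024, 2048, 4096 — successive powers of 2.
Stream B: 27, 45, 63, 81, 99, 117, 135, 153, 171, 189, 207, 225 — arithmetic with common difference +18.
The gap is stream A's term 6; the rule gives 64.

64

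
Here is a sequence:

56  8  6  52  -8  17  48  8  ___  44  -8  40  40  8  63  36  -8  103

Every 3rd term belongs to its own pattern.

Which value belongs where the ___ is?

Read the sequence 3 terms at a time; column i is its own pattern.
Track A = 56, 52, 48, 44, 40, 36: arithmetic, step −4.
Track B = 8, -8, 8, -8, 8, -8: alternating ±8.
Track C = 6, 17, ?, 40, 63, 103: Fibonacci-style (each term is the sum of the two before it).
So the missing entry in track C is 23.

23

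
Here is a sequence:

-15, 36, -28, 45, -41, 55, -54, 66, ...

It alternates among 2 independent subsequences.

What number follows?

-67

Positions 1, 3, 5, … form one subsequence and positions 2, 4, 6, … form another.
Track A is -15, -28, -41, -54, which is linear: a_n = -2 − 13·n.
Track B is 36, 45, 55, 66, which is the triangular numbers T_8, T_9, ….
Term 9 comes from track A (its 5th entry): -67.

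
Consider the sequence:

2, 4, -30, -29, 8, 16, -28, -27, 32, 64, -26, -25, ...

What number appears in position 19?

-22

Positions follow the repeating pattern AABB; grouping by letter gives 2 tracks.
Subsequence A is 2, 4, 8, 16, 32, 64, which is geometric with ratio 2.
Subsequence B is -30, -29, -28, -27, -26, -25, which is arithmetic with common difference +1.
Term 19 comes from subsequence B (its 9th entry): -22.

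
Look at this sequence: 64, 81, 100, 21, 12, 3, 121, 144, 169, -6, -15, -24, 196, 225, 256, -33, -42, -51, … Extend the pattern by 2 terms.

The slot pattern repeats as AAABBB (period 6), so there are 2 interleaved tracks.
Subsequence A: 64, 81, 100, 121, 144, 169, 196, 225, 256 (perfect squares starting at 8²).
Subsequence B: 21, 12, 3, -6, -15, -24, -33, -42, -51 (arithmetic, step −9).
Term 19 comes from subsequence A (its 10th entry): 289.
Term 20 comes from subsequence A (its 11th entry): 324.

289, 324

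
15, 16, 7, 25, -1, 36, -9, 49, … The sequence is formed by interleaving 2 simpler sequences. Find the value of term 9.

Odd-indexed and even-indexed terms follow separate rules.
Track A is 15, 7, -1, -9, which is subtracting 8 each time.
Track B is 16, 25, 36, 49, which is consecutive squares n² from n = 4.
Term 9 comes from track A (its 5th entry): -17.

-17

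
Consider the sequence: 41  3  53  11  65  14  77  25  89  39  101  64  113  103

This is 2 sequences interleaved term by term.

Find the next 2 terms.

Positions 1, 3, 5, … form one subsequence and positions 2, 4, 6, … form another.
Stream A: 41, 53, 65, 77, 89, 101, 113. Arithmetic, step +12.
Stream B: 3, 11, 14, 25, 39, 64, 103. Fibonacci-style (each term is the sum of the two before it).
Position 15 falls in stream A as its term 8, giving 125.
Position 16 falls in stream B as its term 8, giving 167.

125, 167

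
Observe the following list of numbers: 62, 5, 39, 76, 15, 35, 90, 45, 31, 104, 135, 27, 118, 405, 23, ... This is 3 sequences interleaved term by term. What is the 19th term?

146

Taking every 3rd term gives 3 separate tracks.
Stream A: 62, 76, 90, 104, 118. Arithmetic with common difference +14.
Stream B: 5, 15, 45, 135, 405. A geometric progression (common ratio 3).
Stream C: 39, 35, 31, 27, 23. Arithmetic with common difference −4.
The 19th slot belongs to stream A; its 7th term is 146.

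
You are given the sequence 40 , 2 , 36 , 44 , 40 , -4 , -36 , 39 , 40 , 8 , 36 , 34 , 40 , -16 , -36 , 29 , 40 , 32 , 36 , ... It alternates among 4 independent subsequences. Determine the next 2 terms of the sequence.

24, 40

Read the sequence 4 terms at a time; column i is its own pattern.
Stream A = 40, 40, 40, 40, 40: the constant sequence 40.
Stream B = 2, -4, 8, -16, 32: geometric, ×-2 each step.
Stream C = 36, -36, 36, -36, 36: oscillating between 36 and -36.
Stream D = 44, 39, 34, 29: subtracting 5 each time.
The 20th slot belongs to stream D; its 5th term is 24.
Position 21 falls in stream A as its term 6, giving 40.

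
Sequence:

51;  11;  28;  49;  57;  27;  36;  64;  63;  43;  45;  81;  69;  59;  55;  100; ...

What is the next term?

Split by position mod 4 into 4 tracks.
Track A is 51, 57, 63, 69, which is arithmetic, step +6.
Track B is 11, 27, 43, 59, which is linear: a_n = -5 + 16·n.
Track C is 28, 36, 45, 55, which is the triangular numbers T_7, T_8, ….
Track D is 49, 64, 81, 100, which is the squares 7², 8², 9², ….
Position 17 falls in track A as its term 5, giving 75.

75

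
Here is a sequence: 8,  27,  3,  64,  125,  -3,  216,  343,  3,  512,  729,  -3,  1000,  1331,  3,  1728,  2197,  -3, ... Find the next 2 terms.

2744, 3375

The slot pattern repeats as AAB (period 3), so there are 2 interleaved tracks.
Subsequence A: 8, 27, 64, 125, 216, 343, 512, 729, 1000, 1331, 1728, 2197. The cubes 2³, 3³, 4³, ….
Subsequence B: 3, -3, 3, -3, 3, -3. Alternating ±3.
Term 19 comes from subsequence A (its 13th entry): 2744.
Position 20 falls in subsequence A as its term 14, giving 3375.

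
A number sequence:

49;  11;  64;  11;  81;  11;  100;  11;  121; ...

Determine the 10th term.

11

Odd-indexed and even-indexed terms follow separate rules.
Track A is 49, 64, 81, 100, 121, which is consecutive squares n² from n = 7.
Track B is 11, 11, 11, 11, which is the constant sequence 11.
Position 10 falls in track B as its term 5, giving 11.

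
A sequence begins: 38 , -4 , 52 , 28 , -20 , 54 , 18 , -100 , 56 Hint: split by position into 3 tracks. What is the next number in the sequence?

8

Read the sequence 3 terms at a time; column i is its own pattern.
Track A = 38, 28, 18: subtracting 10 each time.
Track B = -4, -20, -100: geometric with ratio 5.
Track C = 52, 54, 56: arithmetic, step +2.
Position 10 falls in track A as its term 4, giving 8.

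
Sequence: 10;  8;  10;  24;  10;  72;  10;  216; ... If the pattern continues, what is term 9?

10

Taking every 2nd term gives 2 separate tracks.
Subsequence A is 10, 10, 10, 10, which is the constant sequence 10.
Subsequence B is 8, 24, 72, 216, which is multiplying by 3 each time.
The 9th slot belongs to subsequence A; its 5th term is 10.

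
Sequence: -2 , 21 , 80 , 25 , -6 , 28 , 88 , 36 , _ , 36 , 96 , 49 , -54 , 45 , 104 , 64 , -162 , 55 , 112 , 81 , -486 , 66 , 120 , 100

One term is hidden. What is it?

-18

The terms cycle through 4 interleaved subsequences.
Track A = -2, -6, ?, -54, -162, -486: geometric, ×3 each step.
Track B = 21, 28, 36, 45, 55, 66: the triangular numbers T_6, T_7, ….
Track C = 80, 88, 96, 104, 112, 120: arithmetic, step +8.
Track D = 25, 36, 49, 64, 81, 100: the squares 5², 6², 7², ….
Track A's pattern makes the blank -18.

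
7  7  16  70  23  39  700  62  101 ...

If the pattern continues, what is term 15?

691

Reading positions in blocks of 3 reveals the pattern ABB — 2 tracks woven together.
Subsequence A: 7, 70, 700 (geometric, ×10 each step).
Subsequence B: 7, 16, 23, 39, 62, 101 (each term equals the sum of the previous two).
Position 15 → subsequence B, term 10 = 691.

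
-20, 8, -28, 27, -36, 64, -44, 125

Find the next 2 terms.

-52, 216

Positions 1, 3, 5, … form one subsequence and positions 2, 4, 6, … form another.
Stream A = -20, -28, -36, -44: arithmetic, step −8.
Stream B = 8, 27, 64, 125: the cubes 2³, 3³, 4³, ….
Position 9 falls in stream A as its term 5, giving -52.
Term 10 comes from stream B (its 5th entry): 216.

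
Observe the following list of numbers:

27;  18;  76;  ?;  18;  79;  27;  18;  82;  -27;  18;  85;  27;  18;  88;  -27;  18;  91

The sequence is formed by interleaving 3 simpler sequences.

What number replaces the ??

Split by position mod 3: positions 1, 4, 7, … form one track, and each other residue class forms its own.
Track A: 27, ?, 27, -27, 27, -27 (oscillating between 27 and -27).
Track B: 18, 18, 18, 18, 18, 18 (constant 18).
Track C: 76, 79, 82, 85, 88, 91 (linear: a_n = 73 + 3·n).
Filling track A at index 2 by its rule yields -27.

-27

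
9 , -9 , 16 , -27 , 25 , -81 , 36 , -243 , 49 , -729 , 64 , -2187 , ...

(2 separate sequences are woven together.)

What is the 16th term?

-19683

Split by position mod 2 into 2 tracks.
Stream A is 9, 16, 25, 36, 49, 64, which is consecutive squares n² from n = 3.
Stream B is -9, -27, -81, -243, -729, -2187, which is geometric with ratio 3.
Position 16 falls in stream B as its term 8, giving -19683.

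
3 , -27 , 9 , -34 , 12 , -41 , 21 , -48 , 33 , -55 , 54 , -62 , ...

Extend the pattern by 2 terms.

87, -69

Split by position mod 2 into 2 tracks.
Track A: 3, 9, 12, 21, 33, 54 — Fibonacci-style (each term is the sum of the two before it).
Track B: -27, -34, -41, -48, -55, -62 — arithmetic, step −7.
Position 13 → track A, term 7 = 87.
Position 14 falls in track B as its term 7, giving -69.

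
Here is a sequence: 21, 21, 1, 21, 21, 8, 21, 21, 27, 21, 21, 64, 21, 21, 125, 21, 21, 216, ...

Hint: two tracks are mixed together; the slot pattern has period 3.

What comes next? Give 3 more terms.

21, 21, 343

Reading positions in blocks of 3 reveals the pattern AAB — 2 tracks woven together.
Subsequence A: 21, 21, 21, 21, 21, 21, 21, 21, 21, 21, 21, 21 (the constant sequence 21).
Subsequence B: 1, 8, 27, 64, 125, 216 (consecutive cubes n³ from n = 1).
Position 19 → subsequence A, term 13 = 21.
The 20th slot belongs to subsequence A; its 14th term is 21.
Position 21 → subsequence B, term 7 = 343.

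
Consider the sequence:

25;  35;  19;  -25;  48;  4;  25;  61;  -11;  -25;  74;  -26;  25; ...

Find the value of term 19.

Split by position mod 3 into 3 tracks.
Stream A is 25, -25, 25, -25, 25, which is oscillating between 25 and -25.
Stream B is 35, 48, 61, 74, which is arithmetic with common difference +13.
Stream C is 19, 4, -11, -26, which is arithmetic, step −15.
Term 19 comes from stream A (its 7th entry): 25.

25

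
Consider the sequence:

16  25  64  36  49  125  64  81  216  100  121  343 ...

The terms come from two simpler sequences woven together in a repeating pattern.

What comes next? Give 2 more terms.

Reading positions in blocks of 3 reveals the pattern AAB — 2 tracks woven together.
Subsequence A = 16, 25, 36, 49, 64, 81, 100, 121: the squares 4², 5², 6², ….
Subsequence B = 64, 125, 216, 343: consecutive cubes n³ from n = 4.
The 13th slot belongs to subsequence A; its 9th term is 144.
The 14th slot belongs to subsequence A; its 10th term is 169.

144, 169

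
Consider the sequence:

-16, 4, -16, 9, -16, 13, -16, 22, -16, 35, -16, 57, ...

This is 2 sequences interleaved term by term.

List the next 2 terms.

-16, 92

Taking every 2nd term gives 2 separate tracks.
Track A: -16, -16, -16, -16, -16, -16. The constant sequence -16.
Track B: 4, 9, 13, 22, 35, 57. Fibonacci-style (each term is the sum of the two before it).
The 13th slot belongs to track A; its 7th term is -16.
Position 14 falls in track B as its term 7, giving 92.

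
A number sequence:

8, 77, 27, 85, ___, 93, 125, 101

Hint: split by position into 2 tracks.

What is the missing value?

64

Odd-indexed and even-indexed terms follow separate rules.
Stream A = 8, 27, ?, 125: perfect cubes starting at 2³.
Stream B = 77, 85, 93, 101: arithmetic with common difference +8.
Filling stream A at index 3 by its rule yields 64.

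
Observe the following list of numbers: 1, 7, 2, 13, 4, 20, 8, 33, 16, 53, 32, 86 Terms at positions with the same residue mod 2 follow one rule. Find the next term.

64

Positions 1, 3, 5, … form one subsequence and positions 2, 4, 6, … form another.
Subsequence A is 1, 2, 4, 8, 16, 32, which is powers 2^0, 2^1, 2^2, ….
Subsequence B is 7, 13, 20, 33, 53, 86, which is each term equals the sum of the previous two.
Term 13 comes from subsequence A (its 7th entry): 64.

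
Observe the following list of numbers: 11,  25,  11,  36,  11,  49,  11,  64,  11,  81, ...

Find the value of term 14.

121

Positions 1, 3, 5, … form one subsequence and positions 2, 4, 6, … form another.
Track A: 11, 11, 11, 11, 11 (the constant sequence 11).
Track B: 25, 36, 49, 64, 81 (consecutive squares n² from n = 5).
Position 14 → track B, term 7 = 121.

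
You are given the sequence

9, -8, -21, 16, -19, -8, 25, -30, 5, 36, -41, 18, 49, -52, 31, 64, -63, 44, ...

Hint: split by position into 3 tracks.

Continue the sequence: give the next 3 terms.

81, -74, 57

Split by position mod 3: positions 1, 4, 7, … form one track, and each other residue class forms its own.
Subsequence A: 9, 16, 25, 36, 49, 64. The squares 3², 4², 5², ….
Subsequence B: -8, -19, -30, -41, -52, -63. Arithmetic with common difference −11.
Subsequence C: -21, -8, 5, 18, 31, 44. Linear: a_n = -34 + 13·n.
Term 19 comes from subsequence A (its 7th entry): 81.
The 20th slot belongs to subsequence B; its 7th term is -74.
Position 21 falls in subsequence C as its term 7, giving 57.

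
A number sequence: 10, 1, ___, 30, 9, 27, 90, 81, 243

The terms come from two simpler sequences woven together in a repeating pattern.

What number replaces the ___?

3

Reading positions in blocks of 3 reveals the pattern ABB — 2 tracks woven together.
Subsequence A = 10, 30, 90: geometric with ratio 3.
Subsequence B = 1, ?, 9, 27, 81, 243: powers of 3.
The gap is subsequence B's term 2; the rule gives 3.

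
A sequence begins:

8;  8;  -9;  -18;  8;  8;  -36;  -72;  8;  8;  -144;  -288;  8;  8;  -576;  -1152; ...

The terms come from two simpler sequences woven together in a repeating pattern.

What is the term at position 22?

8

The slot pattern repeats as AABB (period 4), so there are 2 interleaved tracks.
Subsequence A: 8, 8, 8, 8, 8, 8, 8, 8 — constant 8.
Subsequence B: -9, -18, -36, -72, -144, -288, -576, -1152 — a geometric progression (common ratio 2).
Position 22 falls in subsequence A as its term 12, giving 8.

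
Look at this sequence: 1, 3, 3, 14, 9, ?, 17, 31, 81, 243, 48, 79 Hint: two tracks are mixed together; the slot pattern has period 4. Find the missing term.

The slot pattern repeats as AABB (period 4), so there are 2 interleaved tracks.
Subsequence A: 1, 3, 9, ?, 81, 243. Successive powers of 3.
Subsequence B: 3, 14, 17, 31, 48, 79. Fibonacci-style (each term is the sum of the two before it).
So the missing entry in subsequence A is 27.

27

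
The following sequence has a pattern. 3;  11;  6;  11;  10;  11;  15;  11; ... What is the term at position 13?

Odd-indexed and even-indexed terms follow separate rules.
Stream A: 3, 6, 10, 15 (triangular numbers n(n+1)/2 for n = 2, 3, …).
Stream B: 11, 11, 11, 11 (the constant sequence 11).
The 13th slot belongs to stream A; its 7th term is 36.

36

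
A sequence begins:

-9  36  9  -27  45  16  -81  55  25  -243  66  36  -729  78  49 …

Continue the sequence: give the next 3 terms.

-2187, 91, 64

Split by position mod 3: positions 1, 4, 7, … form one track, and each other residue class forms its own.
Subsequence A = -9, -27, -81, -243, -729: geometric, ×3 each step.
Subsequence B = 36, 45, 55, 66, 78: the triangular numbers T_8, T_9, ….
Subsequence C = 9, 16, 25, 36, 49: consecutive squares n² from n = 3.
The 16th slot belongs to subsequence A; its 6th term is -2187.
Term 17 comes from subsequence B (its 6th entry): 91.
Position 18 → subsequence C, term 6 = 64.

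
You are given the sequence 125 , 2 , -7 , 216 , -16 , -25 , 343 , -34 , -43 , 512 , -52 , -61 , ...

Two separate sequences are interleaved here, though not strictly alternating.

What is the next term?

729

The slot pattern repeats as ABB (period 3), so there are 2 interleaved tracks.
Subsequence A = 125, 216, 343, 512: consecutive cubes n³ from n = 5.
Subsequence B = 2, -7, -16, -25, -34, -43, -52, -61: arithmetic, step −9.
Position 13 → subsequence A, term 5 = 729.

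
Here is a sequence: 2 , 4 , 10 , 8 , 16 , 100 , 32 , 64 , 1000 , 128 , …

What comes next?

Positions follow the repeating pattern AAB; grouping by letter gives 2 tracks.
Track A = 2, 4, 8, 16, 32, 64, 128: successive powers of 2.
Track B = 10, 100, 1000: geometric with ratio 10.
Position 11 falls in track A as its term 8, giving 256.

256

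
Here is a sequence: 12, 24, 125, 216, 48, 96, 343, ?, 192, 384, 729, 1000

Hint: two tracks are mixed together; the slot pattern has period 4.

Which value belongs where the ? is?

Reading positions in blocks of 4 reveals the pattern AABB — 2 tracks woven together.
Stream A: 12, 24, 48, 96, 192, 384 — a geometric progression (common ratio 2).
Stream B: 125, 216, 343, ?, 729, 1000 — perfect cubes starting at 5³.
Stream B's pattern makes the blank 512.

512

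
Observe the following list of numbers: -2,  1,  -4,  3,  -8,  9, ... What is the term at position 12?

243

The terms cycle through 2 interleaved subsequences.
Stream A: -2, -4, -8 — multiplying by 2 each time.
Stream B: 1, 3, 9 — powers 3^0, 3^1, 3^2, ….
Position 12 → stream B, term 6 = 243.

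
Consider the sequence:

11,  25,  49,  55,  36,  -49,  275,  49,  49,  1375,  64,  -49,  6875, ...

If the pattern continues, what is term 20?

121

The terms cycle through 3 interleaved subsequences.
Track A is 11, 55, 275, 1375, 6875, which is geometric, ×5 each step.
Track B is 25, 36, 49, 64, which is consecutive squares n² from n = 5.
Track C is 49, -49, 49, -49, which is the oscillation 49·(−1)^(n+1).
Position 20 → track B, term 7 = 121.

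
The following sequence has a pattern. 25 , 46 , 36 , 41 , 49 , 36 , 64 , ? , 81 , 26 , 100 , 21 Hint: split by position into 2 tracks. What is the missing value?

Split by position mod 2 into 2 tracks.
Track A: 25, 36, 49, 64, 81, 100 (perfect squares starting at 5²).
Track B: 46, 41, 36, ?, 26, 21 (arithmetic with common difference −5).
Track B's pattern makes the blank 31.

31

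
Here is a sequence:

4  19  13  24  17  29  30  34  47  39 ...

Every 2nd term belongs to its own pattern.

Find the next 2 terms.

Odd-indexed and even-indexed terms follow separate rules.
Track A is 4, 13, 17, 30, 47, which is a Fibonacci-like recurrence a_n = a_{n-1} + a_{n-2}.
Track B is 19, 24, 29, 34, 39, which is linear: a_n = 14 + 5·n.
Term 11 comes from track A (its 6th entry): 77.
Position 12 → track B, term 6 = 44.

77, 44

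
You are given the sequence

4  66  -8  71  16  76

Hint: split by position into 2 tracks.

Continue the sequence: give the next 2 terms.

The terms cycle through 2 interleaved subsequences.
Stream A: 4, -8, 16. Multiplying by -2 each time.
Stream B: 66, 71, 76. Arithmetic, step +5.
Position 7 falls in stream A as its term 4, giving -32.
Term 8 comes from stream B (its 4th entry): 81.

-32, 81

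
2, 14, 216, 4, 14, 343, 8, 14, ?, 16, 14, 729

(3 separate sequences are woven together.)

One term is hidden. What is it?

The terms cycle through 3 interleaved subsequences.
Stream A: 2, 4, 8, 16 (geometric with ratio 2).
Stream B: 14, 14, 14, 14 (the constant sequence 14).
Stream C: 216, 343, ?, 729 (consecutive cubes n³ from n = 6).
Filling stream C at index 3 by its rule yields 512.

512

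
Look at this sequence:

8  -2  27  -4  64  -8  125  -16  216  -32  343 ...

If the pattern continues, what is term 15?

729

Odd-indexed and even-indexed terms follow separate rules.
Subsequence A: 8, 27, 64, 125, 216, 343 (consecutive cubes n³ from n = 2).
Subsequence B: -2, -4, -8, -16, -32 (multiplying by 2 each time).
The 15th slot belongs to subsequence A; its 8th term is 729.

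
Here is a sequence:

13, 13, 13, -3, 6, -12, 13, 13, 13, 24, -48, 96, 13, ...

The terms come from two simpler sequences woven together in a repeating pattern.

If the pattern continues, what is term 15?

13

Positions follow the repeating pattern AAABBB; grouping by letter gives 2 tracks.
Stream A: 13, 13, 13, 13, 13, 13, 13 (always 13).
Stream B: -3, 6, -12, 24, -48, 96 (geometric, ×-2 each step).
Position 15 → stream A, term 9 = 13.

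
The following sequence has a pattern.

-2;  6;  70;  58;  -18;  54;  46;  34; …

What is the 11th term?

Reading positions in blocks of 4 reveals the pattern AABB — 2 tracks woven together.
Subsequence A: -2, 6, -18, 54 — geometric with ratio -3.
Subsequence B: 70, 58, 46, 34 — arithmetic, step −12.
The 11th slot belongs to subsequence B; its 5th term is 22.

22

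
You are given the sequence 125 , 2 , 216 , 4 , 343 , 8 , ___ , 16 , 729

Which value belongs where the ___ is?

512

Odd-indexed and even-indexed terms follow separate rules.
Track A: 125, 216, 343, ?, 729. The cubes 5³, 6³, 7³, ….
Track B: 2, 4, 8, 16. Powers of 2.
Track A's pattern makes the blank 512.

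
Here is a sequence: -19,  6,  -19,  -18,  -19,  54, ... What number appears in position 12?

Split by position mod 2 into 2 tracks.
Track A is -19, -19, -19, which is the constant sequence -19.
Track B is 6, -18, 54, which is a geometric progression (common ratio -3).
Position 12 falls in track B as its term 6, giving -1458.

-1458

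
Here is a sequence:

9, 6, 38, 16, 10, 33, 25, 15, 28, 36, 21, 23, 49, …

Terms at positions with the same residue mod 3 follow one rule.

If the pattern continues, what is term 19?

The terms cycle through 3 interleaved subsequences.
Subsequence A is 9, 16, 25, 36, 49, which is consecutive squares n² from n = 3.
Subsequence B is 6, 10, 15, 21, which is triangular numbers starting at T_3.
Subsequence C is 38, 33, 28, 23, which is linear: a_n = 43 − 5·n.
The 19th slot belongs to subsequence A; its 7th term is 81.

81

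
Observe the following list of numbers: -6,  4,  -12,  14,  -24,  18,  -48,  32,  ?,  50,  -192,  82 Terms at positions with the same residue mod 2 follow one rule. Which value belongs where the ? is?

Split by position mod 2 into 2 tracks.
Subsequence A is -6, -12, -24, -48, ?, -192, which is geometric with ratio 2.
Subsequence B is 4, 14, 18, 32, 50, 82, which is a Fibonacci-like recurrence a_n = a_{n-1} + a_{n-2}.
Subsequence A's pattern makes the blank -96.

-96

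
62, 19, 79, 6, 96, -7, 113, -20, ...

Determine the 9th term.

Split by position mod 2 into 2 tracks.
Subsequence A: 62, 79, 96, 113 — arithmetic, step +17.
Subsequence B: 19, 6, -7, -20 — linear: a_n = 32 − 13·n.
Position 9 → subsequence A, term 5 = 130.

130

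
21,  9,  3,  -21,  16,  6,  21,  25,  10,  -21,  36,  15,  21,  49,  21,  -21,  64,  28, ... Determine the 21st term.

36

The terms cycle through 3 interleaved subsequences.
Subsequence A: 21, -21, 21, -21, 21, -21 — alternating ±21.
Subsequence B: 9, 16, 25, 36, 49, 64 — the squares 3², 4², 5², ….
Subsequence C: 3, 6, 10, 15, 21, 28 — triangular numbers n(n+1)/2 for n = 2, 3, ….
Term 21 comes from subsequence C (its 7th entry): 36.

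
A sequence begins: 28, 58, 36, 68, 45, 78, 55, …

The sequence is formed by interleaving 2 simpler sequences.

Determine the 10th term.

Split by position mod 2 into 2 tracks.
Track A is 28, 36, 45, 55, which is triangular numbers starting at T_7.
Track B is 58, 68, 78, which is arithmetic, step +10.
The 10th slot belongs to track B; its 5th term is 98.

98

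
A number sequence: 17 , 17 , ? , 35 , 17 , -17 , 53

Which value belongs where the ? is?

The slot pattern repeats as ABB (period 3), so there are 2 interleaved tracks.
Subsequence A is 17, 35, 53, which is arithmetic, step +18.
Subsequence B is 17, ?, 17, -17, which is oscillating between 17 and -17.
The gap is subsequence B's term 2; the rule gives -17.

-17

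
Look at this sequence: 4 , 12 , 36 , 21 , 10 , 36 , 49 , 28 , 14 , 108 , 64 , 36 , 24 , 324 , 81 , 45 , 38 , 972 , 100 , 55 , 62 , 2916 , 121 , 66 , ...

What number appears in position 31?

169

The terms cycle through 4 interleaved subsequences.
Stream A: 4, 10, 14, 24, 38, 62 — each term equals the sum of the previous two.
Stream B: 12, 36, 108, 324, 972, 2916 — geometric with ratio 3.
Stream C: 36, 49, 64, 81, 100, 121 — perfect squares starting at 6².
Stream D: 21, 28, 36, 45, 55, 66 — the triangular numbers T_6, T_7, ….
Term 31 comes from stream C (its 8th entry): 169.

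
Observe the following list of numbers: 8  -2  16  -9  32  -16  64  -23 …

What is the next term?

The terms cycle through 2 interleaved subsequences.
Subsequence A: 8, 16, 32, 64 (powers of 2).
Subsequence B: -2, -9, -16, -23 (arithmetic, step −7).
Term 9 comes from subsequence A (its 5th entry): 128.

128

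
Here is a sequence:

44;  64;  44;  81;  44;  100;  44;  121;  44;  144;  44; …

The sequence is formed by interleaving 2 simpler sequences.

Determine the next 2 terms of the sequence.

169, 44

Odd-indexed and even-indexed terms follow separate rules.
Track A: 44, 44, 44, 44, 44, 44 (constant 44).
Track B: 64, 81, 100, 121, 144 (consecutive squares n² from n = 8).
Position 12 falls in track B as its term 6, giving 169.
Position 13 → track A, term 7 = 44.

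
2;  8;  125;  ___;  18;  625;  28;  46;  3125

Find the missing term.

10

The slot pattern repeats as AAB (period 3), so there are 2 interleaved tracks.
Stream A: 2, 8, ?, 18, 28, 46 — a Fibonacci-like recurrence a_n = a_{n-1} + a_{n-2}.
Stream B: 125, 625, 3125 — powers of 5.
Filling stream A at index 3 by its rule yields 10.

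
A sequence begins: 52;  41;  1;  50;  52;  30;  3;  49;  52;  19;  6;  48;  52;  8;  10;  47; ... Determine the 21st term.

Split by position mod 4: positions 1, 5, 9, … form one track, and each other residue class forms its own.
Subsequence A: 52, 52, 52, 52 — always 52.
Subsequence B: 41, 30, 19, 8 — linear: a_n = 52 − 11·n.
Subsequence C: 1, 3, 6, 10 — triangular numbers starting at T_1.
Subsequence D: 50, 49, 48, 47 — subtracting 1 each time.
Term 21 comes from subsequence A (its 6th entry): 52.

52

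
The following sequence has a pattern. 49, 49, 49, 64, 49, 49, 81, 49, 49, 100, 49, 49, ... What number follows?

Reading positions in blocks of 3 reveals the pattern ABB — 2 tracks woven together.
Track A = 49, 64, 81, 100: consecutive squares n² from n = 7.
Track B = 49, 49, 49, 49, 49, 49, 49, 49: always 49.
Term 13 comes from track A (its 5th entry): 121.

121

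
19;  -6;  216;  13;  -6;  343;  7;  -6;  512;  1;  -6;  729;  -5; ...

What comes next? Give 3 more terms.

-6, 1000, -11

Read the sequence 3 terms at a time; column i is its own pattern.
Subsequence A is 19, 13, 7, 1, -5, which is linear: a_n = 25 − 6·n.
Subsequence B is -6, -6, -6, -6, which is always -6.
Subsequence C is 216, 343, 512, 729, which is consecutive cubes n³ from n = 6.
Term 14 comes from subsequence B (its 5th entry): -6.
The 15th slot belongs to subsequence C; its 5th term is 1000.
Term 16 comes from subsequence A (its 6th entry): -11.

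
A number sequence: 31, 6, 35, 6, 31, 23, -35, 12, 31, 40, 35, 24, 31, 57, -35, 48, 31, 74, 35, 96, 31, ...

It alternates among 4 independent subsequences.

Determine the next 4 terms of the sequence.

Split by position mod 4: positions 1, 5, 9, … form one track, and each other residue class forms its own.
Track A is 31, 31, 31, 31, 31, 31, which is constant 31.
Track B is 6, 23, 40, 57, 74, which is arithmetic, step +17.
Track C is 35, -35, 35, -35, 35, which is the oscillation 35·(−1)^(n+1).
Track D is 6, 12, 24, 48, 96, which is geometric, ×2 each step.
Position 22 falls in track B as its term 6, giving 91.
Term 23 comes from track C (its 6th entry): -35.
Position 24 falls in track D as its term 6, giving 192.
The 25th slot belongs to track A; its 7th term is 31.

91, -35, 192, 31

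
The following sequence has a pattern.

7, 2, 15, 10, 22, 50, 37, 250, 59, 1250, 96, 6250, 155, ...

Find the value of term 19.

The terms cycle through 2 interleaved subsequences.
Track A = 7, 15, 22, 37, 59, 96, 155: Fibonacci-style (each term is the sum of the two before it).
Track B = 2, 10, 50, 250, 1250, 6250: geometric with ratio 5.
Position 19 falls in track A as its term 10, giving 657.

657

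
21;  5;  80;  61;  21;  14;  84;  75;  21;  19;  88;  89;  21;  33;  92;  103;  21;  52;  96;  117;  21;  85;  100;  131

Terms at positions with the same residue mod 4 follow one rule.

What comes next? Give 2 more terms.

21, 137

Taking every 4th term gives 4 separate tracks.
Stream A: 21, 21, 21, 21, 21, 21 — always 21.
Stream B: 5, 14, 19, 33, 52, 85 — a Fibonacci-like recurrence a_n = a_{n-1} + a_{n-2}.
Stream C: 80, 84, 88, 92, 96, 100 — adding 4 each time.
Stream D: 61, 75, 89, 103, 117, 131 — linear: a_n = 47 + 14·n.
Position 25 → stream A, term 7 = 21.
The 26th slot belongs to stream B; its 7th term is 137.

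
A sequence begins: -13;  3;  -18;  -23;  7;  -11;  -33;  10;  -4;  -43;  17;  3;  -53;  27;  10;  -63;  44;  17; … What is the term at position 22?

-83

Taking every 3rd term gives 3 separate tracks.
Track A: -13, -23, -33, -43, -53, -63. Subtracting 10 each time.
Track B: 3, 7, 10, 17, 27, 44. A Fibonacci-like recurrence a_n = a_{n-1} + a_{n-2}.
Track C: -18, -11, -4, 3, 10, 17. Linear: a_n = -25 + 7·n.
Position 22 falls in track A as its term 8, giving -83.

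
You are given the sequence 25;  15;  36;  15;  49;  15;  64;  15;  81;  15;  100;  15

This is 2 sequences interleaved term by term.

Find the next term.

Split by position mod 2 into 2 tracks.
Track A: 25, 36, 49, 64, 81, 100 (the squares 5², 6², 7², …).
Track B: 15, 15, 15, 15, 15, 15 (constant 15).
Position 13 falls in track A as its term 7, giving 121.

121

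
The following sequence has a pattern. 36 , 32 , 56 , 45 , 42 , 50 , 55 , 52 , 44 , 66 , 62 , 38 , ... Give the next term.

78

Split by position mod 3: positions 1, 4, 7, … form one track, and each other residue class forms its own.
Track A = 36, 45, 55, 66: triangular numbers starting at T_8.
Track B = 32, 42, 52, 62: linear: a_n = 22 + 10·n.
Track C = 56, 50, 44, 38: subtracting 6 each time.
The 13th slot belongs to track A; its 5th term is 78.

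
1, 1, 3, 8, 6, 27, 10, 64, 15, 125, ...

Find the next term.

Taking every 2nd term gives 2 separate tracks.
Stream A: 1, 3, 6, 10, 15 (the triangular numbers T_1, T_2, …).
Stream B: 1, 8, 27, 64, 125 (consecutive cubes n³ from n = 1).
Position 11 falls in stream A as its term 6, giving 21.

21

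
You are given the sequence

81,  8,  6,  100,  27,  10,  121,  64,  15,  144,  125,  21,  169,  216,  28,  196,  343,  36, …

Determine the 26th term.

1000

The terms cycle through 3 interleaved subsequences.
Track A = 81, 100, 121, 144, 169, 196: the squares 9², 10², 11², ….
Track B = 8, 27, 64, 125, 216, 343: perfect cubes starting at 2³.
Track C = 6, 10, 15, 21, 28, 36: the triangular numbers T_3, T_4, ….
Position 26 falls in track B as its term 9, giving 1000.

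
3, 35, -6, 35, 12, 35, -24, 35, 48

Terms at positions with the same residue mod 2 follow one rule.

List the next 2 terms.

The terms cycle through 2 interleaved subsequences.
Track A is 3, -6, 12, -24, 48, which is geometric with ratio -2.
Track B is 35, 35, 35, 35, which is constant 35.
The 10th slot belongs to track B; its 5th term is 35.
Term 11 comes from track A (its 6th entry): -96.

35, -96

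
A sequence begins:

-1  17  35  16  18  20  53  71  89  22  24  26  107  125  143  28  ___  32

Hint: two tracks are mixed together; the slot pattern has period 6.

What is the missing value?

Positions follow the repeating pattern AAABBB; grouping by letter gives 2 tracks.
Track A: -1, 17, 35, 53, 71, 89, 107, 125, 143. Linear: a_n = -19 + 18·n.
Track B: 16, 18, 20, 22, 24, 26, 28, ?, 32. Arithmetic, step +2.
Track B's pattern makes the blank 30.

30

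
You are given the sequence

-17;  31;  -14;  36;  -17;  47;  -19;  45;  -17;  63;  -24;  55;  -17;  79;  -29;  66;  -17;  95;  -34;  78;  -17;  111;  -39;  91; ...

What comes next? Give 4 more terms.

-17, 127, -44, 105

The terms cycle through 4 interleaved subsequences.
Track A: -17, -17, -17, -17, -17, -17 — the constant sequence -17.
Track B: 31, 47, 63, 79, 95, 111 — arithmetic, step +16.
Track C: -14, -19, -24, -29, -34, -39 — arithmetic, step −5.
Track D: 36, 45, 55, 66, 78, 91 — triangular numbers starting at T_8.
Term 25 comes from track A (its 7th entry): -17.
Position 26 → track B, term 7 = 127.
Position 27 → track C, term 7 = -44.
The 28th slot belongs to track D; its 7th term is 105.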